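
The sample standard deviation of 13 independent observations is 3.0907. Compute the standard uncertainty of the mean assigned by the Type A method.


u_A = s / sqrt(n)
u_A = 3.0907 / sqrt(13)
u_A = 3.0907 / 3.6055513
u_A = 0.8572

0.8572


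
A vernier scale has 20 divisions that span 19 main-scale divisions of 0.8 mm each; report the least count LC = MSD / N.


LC = MSD / n_div
= 0.8 / 20
= 0.0400

0.0400


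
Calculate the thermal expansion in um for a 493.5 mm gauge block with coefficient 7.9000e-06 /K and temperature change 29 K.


dL = L * alpha * dT
= 493.5 * 7.9000e-06 * 29
= 0.1130609 mm
dL_um = 0.1130609 * 1000 = 113.0609 um

113.0609


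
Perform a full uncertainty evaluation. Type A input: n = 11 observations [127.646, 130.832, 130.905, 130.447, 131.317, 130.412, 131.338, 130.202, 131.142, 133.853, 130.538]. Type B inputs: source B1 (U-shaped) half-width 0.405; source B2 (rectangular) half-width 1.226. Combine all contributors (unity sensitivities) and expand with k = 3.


mean = (127.646 + 130.832 + 130.905 + 130.447 + 131.317 + 130.412 + 131.338 + 130.202 + 131.142 + 133.853 + 130.538) / 11 = 130.7847273
s = sqrt(sum((x - mean)^2)/(n-1)) = 1.4371189
u_A = s / sqrt(n) = 1.4371189 / sqrt(11) = 0.43330765
u_B1 = 0.405 / sqrt(2) = 0.28637825
u_B2 = 1.226 / sqrt(3) = 0.70783143
uc = sqrt(0.43330765^2 + 0.28637825^2 + 0.70783143^2) = 0.87794838
U = k * uc = 3 * 0.87794838
U = 2.6338

2.6338


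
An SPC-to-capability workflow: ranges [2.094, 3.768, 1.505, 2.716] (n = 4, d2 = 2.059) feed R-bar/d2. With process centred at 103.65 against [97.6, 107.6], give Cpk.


R_bar = (2.094 + 3.768 + 1.505 + 2.716) / 4 = 2.52075
sigma = R_bar / d2 = 2.52075 / 2.059 = 1.2242593
Cp = (USL - LSL)/(6*sigma) = (107.6 - 97.6)/(6*1.2242593) = 1.3614
Cpu = (107.6 - 103.65)/(3*1.2242593) = 1.0755
Cpl = (103.65 - 97.6)/(3*1.2242593) = 1.6473
Cpk = min(Cpu, Cpl) = 1.0755

1.0755


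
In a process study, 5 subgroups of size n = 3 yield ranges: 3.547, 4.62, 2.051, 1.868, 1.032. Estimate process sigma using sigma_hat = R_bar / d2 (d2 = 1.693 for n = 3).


R_bar = (3.547 + 4.62 + 2.051 + 1.868 + 1.032) / 5
R_bar = 13.118 / 5 = 2.6236
sigma_hat = R_bar / d2 = 2.6236 / 1.693 = 1.5497

1.5497


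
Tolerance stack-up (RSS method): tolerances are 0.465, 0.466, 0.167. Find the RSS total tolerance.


RSS = sqrt(0.465^2 + 0.466^2 + 0.167^2)
= sqrt(0.46127)
= 0.6792

0.6792


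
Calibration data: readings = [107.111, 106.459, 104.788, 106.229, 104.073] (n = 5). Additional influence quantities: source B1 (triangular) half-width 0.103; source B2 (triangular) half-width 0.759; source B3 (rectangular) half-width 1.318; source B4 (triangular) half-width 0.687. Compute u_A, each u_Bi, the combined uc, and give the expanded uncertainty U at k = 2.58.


mean = (107.111 + 106.459 + 104.788 + 106.229 + 104.073) / 5 = 105.732
s = sqrt(sum((x - mean)^2)/(n-1)) = 1.2570398
u_A = s / sqrt(n) = 1.2570398 / sqrt(5) = 0.56216529
u_B1 = 0.103 / sqrt(6) = 0.042049574
u_B2 = 0.759 / sqrt(6) = 0.30986045
u_B3 = 1.318 / sqrt(3) = 0.76094765
u_B4 = 0.687 / sqrt(6) = 0.28046658
uc = sqrt(0.56216529^2 + 0.042049574^2 + 0.30986045^2 + 0.76094765^2 + 0.28046658^2) = 1.0351398
U = k * uc = 2.58 * 1.0351398
U = 2.6707

2.6707


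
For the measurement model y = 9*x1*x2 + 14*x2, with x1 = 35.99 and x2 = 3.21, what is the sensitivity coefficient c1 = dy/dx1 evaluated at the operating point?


y = 9*x1*x2 + 14*x2
dy/dx1 = 9*x2
Evaluate at x2 = 3.21: c1 = 9 * 3.21
c1 = 28.8900

28.8900


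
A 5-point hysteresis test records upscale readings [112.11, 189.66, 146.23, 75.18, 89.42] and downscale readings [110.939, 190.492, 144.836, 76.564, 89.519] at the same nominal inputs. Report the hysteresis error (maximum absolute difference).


|112.11 - 110.939| = 1.1710
|189.66 - 190.492| = 0.8320
|146.23 - 144.836| = 1.3940
|75.18 - 76.564| = 1.3840
|89.42 - 89.519| = 0.0990
hysteresis = max(diffs) = 1.3940

1.3940


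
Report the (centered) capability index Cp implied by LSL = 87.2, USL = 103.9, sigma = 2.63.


Cp = (USL - LSL) / (6 * sigma)
= (103.9 - 87.2) / (6 * 2.63)
= 16.7000 / 15.7800
= 1.0583

1.0583


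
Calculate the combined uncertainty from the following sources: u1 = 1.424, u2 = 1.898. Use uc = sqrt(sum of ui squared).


uc = sqrt(1.424^2 + 1.898^2)
uc = sqrt(5.63018)
uc = 2.3728

2.3728


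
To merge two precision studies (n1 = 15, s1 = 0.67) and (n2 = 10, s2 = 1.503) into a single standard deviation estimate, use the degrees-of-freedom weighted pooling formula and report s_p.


s_p = sqrt(((n1-1)*s1^2 + (n2-1)*s2^2) / (n1+n2-2))
numerator = (15-1)*0.67^2 + (10-1)*1.503^2 = 6.2846 + 20.331081 = 26.615681
denominator = 15 + 10 - 2 = 23
s_p^2 = 26.615681 / 23 = 1.1572035
s_p = sqrt(1.1572035) = 1.0757

1.0757


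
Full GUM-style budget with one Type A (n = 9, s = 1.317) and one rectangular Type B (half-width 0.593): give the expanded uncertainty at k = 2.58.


u_A = s / sqrt(n) = 1.317 / sqrt(9) = 0.439
u_B = half_width / sqrt(3) = 0.593 / sqrt(3) = 0.34236871
uc = sqrt(u_A^2 + u_B^2) = sqrt(0.439^2 + 0.34236871^2) = 0.55672016
U = k * uc = 2.58 * 0.55672016
U = 1.4363

1.4363


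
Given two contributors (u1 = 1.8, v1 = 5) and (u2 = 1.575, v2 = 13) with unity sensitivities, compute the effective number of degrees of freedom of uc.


uc = sqrt(u1^2 + u2^2) = sqrt(1.8^2 + 1.575^2) = 2.3917828
v_eff = uc^4 / (u1^4/v1 + u2^4/v2)
= 2.3917828^4 / (1.8^4/5 + 1.575^4/13)
= 32.72555 / 2.5728662
v_eff = 12.7195

12.7195


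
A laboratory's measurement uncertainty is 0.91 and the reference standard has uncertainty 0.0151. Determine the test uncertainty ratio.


TUR = u_lab / u_ref
= 0.91 / 0.0151
= 60.2649

60.2649


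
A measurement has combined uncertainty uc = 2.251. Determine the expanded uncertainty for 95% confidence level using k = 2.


U = k * uc
U = 2 * 2.251
U = 4.5020

4.5020


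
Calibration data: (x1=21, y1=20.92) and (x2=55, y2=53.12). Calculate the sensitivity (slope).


slope = (y2 - y1) / (x2 - x1)
= (53.12 - 20.92) / (55 - 21)
= 32.2000 / 34
= 0.9471

0.9471


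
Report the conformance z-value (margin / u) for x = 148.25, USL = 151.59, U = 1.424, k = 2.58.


u = U / k = 1.424 / 2.58 = 0.55193798
margin = |USL - x| = |151.59 - 148.25| = 3.34
z = margin / u = 3.34 / 0.55193798
z = 6.0514

6.0514


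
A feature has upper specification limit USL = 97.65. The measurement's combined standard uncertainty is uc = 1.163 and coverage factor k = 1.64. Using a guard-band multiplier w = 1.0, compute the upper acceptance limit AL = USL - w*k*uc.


U = k * uc = 1.64 * 1.163 = 1.90732
guard band g = w * U = 1.0 * 1.90732 = 1.90732
AL = USL - g = 97.65 - 1.90732
AL = 95.7427

95.7427


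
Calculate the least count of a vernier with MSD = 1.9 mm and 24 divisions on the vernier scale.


LC = MSD / n_div
= 1.9 / 24
= 0.0792

0.0792


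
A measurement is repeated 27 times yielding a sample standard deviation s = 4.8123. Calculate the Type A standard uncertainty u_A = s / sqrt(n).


u_A = s / sqrt(n)
u_A = 4.8123 / sqrt(27)
u_A = 4.8123 / 5.1961524
u_A = 0.9261

0.9261


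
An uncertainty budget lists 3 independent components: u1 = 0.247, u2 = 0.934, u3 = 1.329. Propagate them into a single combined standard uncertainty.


uc = sqrt(0.247^2 + 0.934^2 + 1.329^2)
uc = sqrt(2.699606)
uc = 1.6430

1.6430


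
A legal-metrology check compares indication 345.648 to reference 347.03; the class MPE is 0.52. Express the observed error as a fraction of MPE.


e = indication - reference = 345.648 - 347.03 = -1.3820
|e| = 1.3820
ratio = |e| / MPE = 1.3820 / 0.52
ratio = 2.6577

2.6577


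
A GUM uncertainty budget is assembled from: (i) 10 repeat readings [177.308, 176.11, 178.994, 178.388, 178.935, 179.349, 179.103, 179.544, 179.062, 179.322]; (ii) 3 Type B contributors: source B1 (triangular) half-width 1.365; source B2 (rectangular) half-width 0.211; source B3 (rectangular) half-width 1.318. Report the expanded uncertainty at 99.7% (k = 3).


mean = (177.308 + 176.11 + 178.994 + 178.388 + 178.935 + 179.349 + 179.103 + 179.544 + 179.062 + 179.322) / 10 = 178.6115
s = sqrt(sum((x - mean)^2)/(n-1)) = 1.0862944
u_A = s / sqrt(n) = 1.0862944 / sqrt(10) = 0.34351645
u_B1 = 1.365 / sqrt(6) = 0.55725892
u_B2 = 0.211 / sqrt(3) = 0.12182091
u_B3 = 1.318 / sqrt(3) = 0.76094765
uc = sqrt(0.34351645^2 + 0.55725892^2 + 0.12182091^2 + 0.76094765^2) = 1.0111492
U = k * uc = 3 * 1.0111492
U = 3.0334

3.0334


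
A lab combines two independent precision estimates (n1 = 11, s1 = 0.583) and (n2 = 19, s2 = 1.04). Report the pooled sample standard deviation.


s_p = sqrt(((n1-1)*s1^2 + (n2-1)*s2^2) / (n1+n2-2))
numerator = (11-1)*0.583^2 + (19-1)*1.04^2 = 3.39889 + 19.4688 = 22.86769
denominator = 11 + 19 - 2 = 28
s_p^2 = 22.86769 / 28 = 0.81670321
s_p = sqrt(0.81670321) = 0.9037

0.9037


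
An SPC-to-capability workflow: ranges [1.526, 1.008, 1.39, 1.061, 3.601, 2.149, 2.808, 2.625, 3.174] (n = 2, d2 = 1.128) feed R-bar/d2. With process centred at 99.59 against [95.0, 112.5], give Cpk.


R_bar = (1.526 + 1.008 + 1.39 + 1.061 + 3.601 + 2.149 + 2.808 + 2.625 + 3.174) / 9 = 2.1491111
sigma = R_bar / d2 = 2.1491111 / 1.128 = 1.9052403
Cp = (USL - LSL)/(6*sigma) = (112.5 - 95.0)/(6*1.9052403) = 1.5309
Cpu = (112.5 - 99.59)/(3*1.9052403) = 2.2587
Cpl = (99.59 - 95.0)/(3*1.9052403) = 0.8030
Cpk = min(Cpu, Cpl) = 0.8030

0.8030


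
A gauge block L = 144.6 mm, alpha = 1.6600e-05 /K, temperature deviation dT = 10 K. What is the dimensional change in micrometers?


dL = L * alpha * dT
= 144.6 * 1.6600e-05 * 10
= 0.0240036 mm
dL_um = 0.0240036 * 1000 = 24.0036 um

24.0036


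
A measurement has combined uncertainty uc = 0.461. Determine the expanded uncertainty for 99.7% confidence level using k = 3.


U = k * uc
U = 3 * 0.461
U = 1.3830

1.3830


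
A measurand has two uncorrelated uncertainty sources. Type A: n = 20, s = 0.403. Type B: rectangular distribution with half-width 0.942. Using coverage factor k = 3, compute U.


u_A = s / sqrt(n) = 0.403 / sqrt(20) = 0.090113539
u_B = half_width / sqrt(3) = 0.942 / sqrt(3) = 0.54386395
uc = sqrt(u_A^2 + u_B^2) = sqrt(0.090113539^2 + 0.54386395^2) = 0.55127892
U = k * uc = 3 * 0.55127892
U = 1.6538

1.6538


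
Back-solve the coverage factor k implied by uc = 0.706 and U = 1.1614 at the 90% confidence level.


k = U / uc
k = 1.1614 / 0.706
k = 1.645

1.645


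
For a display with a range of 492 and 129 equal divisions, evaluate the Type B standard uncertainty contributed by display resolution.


resolution = range / divisions
resolution = 492 / 129 = 3.8139535
u_res = resolution / (2*sqrt(3))
u_res = 3.8139535 / 3.4641016
u_res = 1.1010

1.1010


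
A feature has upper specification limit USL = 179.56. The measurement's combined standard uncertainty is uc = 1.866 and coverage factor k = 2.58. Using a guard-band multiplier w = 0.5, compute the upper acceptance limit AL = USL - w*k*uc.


U = k * uc = 2.58 * 1.866 = 4.81428
guard band g = w * U = 0.5 * 4.81428 = 2.40714
AL = USL - g = 179.56 - 2.40714
AL = 177.1529

177.1529


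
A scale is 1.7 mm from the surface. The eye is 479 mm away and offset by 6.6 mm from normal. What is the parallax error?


error = h * offset / d
= 1.7 * 6.6 / 479
= 0.0234

0.0234


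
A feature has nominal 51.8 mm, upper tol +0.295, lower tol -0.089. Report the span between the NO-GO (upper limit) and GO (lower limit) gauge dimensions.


GO = nominal - lower_tol (smallest hole = maximum material condition)
GO = 51.8 - 0.089 = 51.711
NO-GO = nominal + upper_tol (largest hole = least material condition)
NO-GO = 51.8 + 0.295 = 52.095
spread = NO-GO - GO = 52.095 - 51.711 = 0.3840

0.3840


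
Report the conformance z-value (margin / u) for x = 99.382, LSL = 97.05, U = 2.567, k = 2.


u = U / k = 2.567 / 2 = 1.2835
margin = |LSL - x| = |97.05 - 99.382| = 2.332
z = margin / u = 2.332 / 1.2835
z = 1.8169

1.8169


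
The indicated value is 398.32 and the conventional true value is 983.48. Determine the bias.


Systematic error = measured - true
= 398.32 - 983.48
= -585.1600

-585.1600


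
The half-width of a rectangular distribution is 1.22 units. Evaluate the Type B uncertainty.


u_B = half_width / sqrt(3)
u_B = 1.22 / 1.7320508
u_B = 0.7044

0.7044


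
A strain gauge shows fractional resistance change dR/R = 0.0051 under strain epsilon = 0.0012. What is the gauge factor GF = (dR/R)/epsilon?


GF = (dR/R) / epsilon
= 0.0051 / 0.0012
= 4.2500

4.2500


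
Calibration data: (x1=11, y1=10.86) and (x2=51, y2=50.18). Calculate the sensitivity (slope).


slope = (y2 - y1) / (x2 - x1)
= (50.18 - 10.86) / (51 - 11)
= 39.3200 / 40
= 0.9830

0.9830


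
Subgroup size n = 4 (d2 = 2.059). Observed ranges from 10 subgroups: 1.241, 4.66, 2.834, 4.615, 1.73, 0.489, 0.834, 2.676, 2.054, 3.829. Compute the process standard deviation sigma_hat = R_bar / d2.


R_bar = (1.241 + 4.66 + 2.834 + 4.615 + 1.73 + 0.489 + 0.834 + 2.676 + 2.054 + 3.829) / 10
R_bar = 24.962 / 10 = 2.4962
sigma_hat = R_bar / d2 = 2.4962 / 2.059 = 1.2123

1.2123


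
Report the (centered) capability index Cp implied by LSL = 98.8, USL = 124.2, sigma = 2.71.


Cp = (USL - LSL) / (6 * sigma)
= (124.2 - 98.8) / (6 * 2.71)
= 25.4000 / 16.2600
= 1.5621

1.5621


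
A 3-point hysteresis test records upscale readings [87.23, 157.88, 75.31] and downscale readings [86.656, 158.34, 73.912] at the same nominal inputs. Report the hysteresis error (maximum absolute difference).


|87.23 - 86.656| = 0.5740
|157.88 - 158.34| = 0.4600
|75.31 - 73.912| = 1.3980
hysteresis = max(diffs) = 1.3980

1.3980


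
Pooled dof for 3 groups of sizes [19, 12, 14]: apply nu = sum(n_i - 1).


nu = sum_i (n_i - 1)
nu = ((19 - 1) + (12 - 1) + (14 - 1))
nu = 18 + 11 + 13
nu = 42

42


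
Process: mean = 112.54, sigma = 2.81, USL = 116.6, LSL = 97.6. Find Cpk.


Cpu = (USL - mean) / (3*sigma) = (116.6 - 112.54) / (3*2.81) = 0.4816
Cpl = (mean - LSL) / (3*sigma) = (112.54 - 97.6) / (3*2.81) = 1.7722
Cpk = min(Cpu, Cpl) = 0.4816

0.4816


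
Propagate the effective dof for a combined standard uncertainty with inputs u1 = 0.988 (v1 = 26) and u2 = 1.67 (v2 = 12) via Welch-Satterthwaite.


uc = sqrt(u1^2 + u2^2) = sqrt(0.988^2 + 1.67^2) = 1.9403721
v_eff = uc^4 / (u1^4/v1 + u2^4/v2)
= 1.9403721^4 / (0.988^4/26 + 1.67^4/12)
= 14.175555 / 0.68481195
v_eff = 20.6999

20.6999


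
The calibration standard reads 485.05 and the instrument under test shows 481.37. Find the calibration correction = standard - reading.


Correction = standard - reading
= 485.05 - 481.37
= 3.6800

3.6800


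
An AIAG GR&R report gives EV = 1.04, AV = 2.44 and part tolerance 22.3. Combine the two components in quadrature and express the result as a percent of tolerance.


GRR = sqrt(EV^2 + AV^2) = sqrt(1.04^2 + 2.44^2) = 2.6523951
%GRR = GRR / tol * 100 = 2.6523951 / 22.3 * 100
%GRR = 11.8941

11.8941


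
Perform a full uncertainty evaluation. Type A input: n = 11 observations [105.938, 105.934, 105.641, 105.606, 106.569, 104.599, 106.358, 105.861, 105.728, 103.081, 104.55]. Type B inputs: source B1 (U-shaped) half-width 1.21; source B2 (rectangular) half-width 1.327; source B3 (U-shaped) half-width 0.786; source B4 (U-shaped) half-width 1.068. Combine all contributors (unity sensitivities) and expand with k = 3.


mean = (105.938 + 105.934 + 105.641 + 105.606 + 106.569 + 104.599 + 106.358 + 105.861 + 105.728 + 103.081 + 104.55) / 11 = 105.4422727
s = sqrt(sum((x - mean)^2)/(n-1)) = 1.0000876
u_A = s / sqrt(n) = 1.0000876 / sqrt(11) = 0.30153776
u_B1 = 1.21 / sqrt(2) = 0.85559921
u_B2 = 1.327 / sqrt(3) = 0.76614381
u_B3 = 0.786 / sqrt(2) = 0.55578593
u_B4 = 1.068 / sqrt(2) = 0.75519004
uc = sqrt(0.30153776^2 + 0.85559921^2 + 0.76614381^2 + 0.55578593^2 + 0.75519004^2) = 1.5129975
U = k * uc = 3 * 1.5129975
U = 4.5390

4.5390


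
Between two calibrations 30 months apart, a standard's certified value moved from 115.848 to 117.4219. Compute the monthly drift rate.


rate = (v2 - v1) / months
= (117.4219 - 115.848) / 30
= 1.5739 / 30
= 0.0525

0.0525


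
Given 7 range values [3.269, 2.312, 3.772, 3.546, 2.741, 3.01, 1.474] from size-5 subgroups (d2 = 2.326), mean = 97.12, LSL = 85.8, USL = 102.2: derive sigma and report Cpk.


R_bar = (3.269 + 2.312 + 3.772 + 3.546 + 2.741 + 3.01 + 1.474) / 7 = 2.8748571
sigma = R_bar / d2 = 2.8748571 / 2.326 = 1.2359661
Cp = (USL - LSL)/(6*sigma) = (102.2 - 85.8)/(6*1.2359661) = 2.2115
Cpu = (102.2 - 97.12)/(3*1.2359661) = 1.3700
Cpl = (97.12 - 85.8)/(3*1.2359661) = 3.0529
Cpk = min(Cpu, Cpl) = 1.3700

1.3700


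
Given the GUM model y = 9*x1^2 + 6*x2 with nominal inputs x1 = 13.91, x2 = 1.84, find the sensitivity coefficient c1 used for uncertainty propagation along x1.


y = 9*x1^2 + 6*x2
dy/dx1 = 2*9*x1
Evaluate at x1 = 13.91: c1 = 18 * 13.91
c1 = 250.3800

250.3800


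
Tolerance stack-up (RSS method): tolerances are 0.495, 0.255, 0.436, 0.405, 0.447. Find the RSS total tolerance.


RSS = sqrt(0.495^2 + 0.255^2 + 0.436^2 + 0.405^2 + 0.447^2)
= sqrt(0.86398)
= 0.9295

0.9295


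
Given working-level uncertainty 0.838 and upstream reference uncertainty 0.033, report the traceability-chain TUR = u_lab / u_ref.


TUR = u_lab / u_ref
= 0.838 / 0.033
= 25.3939

25.3939


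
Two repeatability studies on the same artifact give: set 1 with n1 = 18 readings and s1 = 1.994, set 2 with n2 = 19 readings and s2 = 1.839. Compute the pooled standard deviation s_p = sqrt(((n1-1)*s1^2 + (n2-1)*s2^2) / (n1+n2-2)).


s_p = sqrt(((n1-1)*s1^2 + (n2-1)*s2^2) / (n1+n2-2))
numerator = (18-1)*1.994^2 + (19-1)*1.839^2 = 67.592612 + 60.874578 = 128.46719
denominator = 18 + 19 - 2 = 35
s_p^2 = 128.46719 / 35 = 3.6704911
s_p = sqrt(3.6704911) = 1.9159

1.9159


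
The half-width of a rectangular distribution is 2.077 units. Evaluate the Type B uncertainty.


u_B = half_width / sqrt(3)
u_B = 2.077 / 1.7320508
u_B = 1.1992

1.1992


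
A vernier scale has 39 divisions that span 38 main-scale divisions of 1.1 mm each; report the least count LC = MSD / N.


LC = MSD / n_div
= 1.1 / 39
= 0.0282

0.0282


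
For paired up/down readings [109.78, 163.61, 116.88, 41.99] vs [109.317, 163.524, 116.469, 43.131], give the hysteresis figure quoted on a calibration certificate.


|109.78 - 109.317| = 0.4630
|163.61 - 163.524| = 0.0860
|116.88 - 116.469| = 0.4110
|41.99 - 43.131| = 1.1410
hysteresis = max(diffs) = 1.1410

1.1410


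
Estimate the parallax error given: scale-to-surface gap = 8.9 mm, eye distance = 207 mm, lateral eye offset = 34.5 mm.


error = h * offset / d
= 8.9 * 34.5 / 207
= 1.4833

1.4833


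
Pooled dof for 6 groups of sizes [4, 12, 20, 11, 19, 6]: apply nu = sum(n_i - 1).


nu = sum_i (n_i - 1)
nu = ((4 - 1) + (12 - 1) + (20 - 1) + (11 - 1) + (19 - 1) + (6 - 1))
nu = 3 + 11 + 19 + 10 + 18 + 5
nu = 66

66


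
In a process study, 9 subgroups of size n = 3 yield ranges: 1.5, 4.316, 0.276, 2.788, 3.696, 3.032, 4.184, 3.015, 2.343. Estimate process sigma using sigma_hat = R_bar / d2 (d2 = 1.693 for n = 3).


R_bar = (1.5 + 4.316 + 0.276 + 2.788 + 3.696 + 3.032 + 4.184 + 3.015 + 2.343) / 9
R_bar = 25.15 / 9 = 2.7944444
sigma_hat = R_bar / d2 = 2.7944444 / 1.693 = 1.6506

1.6506


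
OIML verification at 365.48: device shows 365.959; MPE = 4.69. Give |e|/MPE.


e = indication - reference = 365.959 - 365.48 = 0.4790
|e| = 0.4790
ratio = |e| / MPE = 0.4790 / 4.69
ratio = 0.1021

0.1021


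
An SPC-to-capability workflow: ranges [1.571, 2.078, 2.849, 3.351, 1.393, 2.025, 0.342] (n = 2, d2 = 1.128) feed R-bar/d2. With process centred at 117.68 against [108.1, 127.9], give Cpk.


R_bar = (1.571 + 2.078 + 2.849 + 3.351 + 1.393 + 2.025 + 0.342) / 7 = 1.9441429
sigma = R_bar / d2 = 1.9441429 / 1.128 = 1.7235309
Cp = (USL - LSL)/(6*sigma) = (127.9 - 108.1)/(6*1.7235309) = 1.9147
Cpu = (127.9 - 117.68)/(3*1.7235309) = 1.9766
Cpl = (117.68 - 108.1)/(3*1.7235309) = 1.8528
Cpk = min(Cpu, Cpl) = 1.8528

1.8528


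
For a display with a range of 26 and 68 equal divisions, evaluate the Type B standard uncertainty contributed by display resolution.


resolution = range / divisions
resolution = 26 / 68 = 0.38235294
u_res = resolution / (2*sqrt(3))
u_res = 0.38235294 / 3.4641016
u_res = 0.1104

0.1104


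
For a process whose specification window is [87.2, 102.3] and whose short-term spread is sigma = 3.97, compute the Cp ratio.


Cp = (USL - LSL) / (6 * sigma)
= (102.3 - 87.2) / (6 * 3.97)
= 15.1000 / 23.8200
= 0.6339

0.6339


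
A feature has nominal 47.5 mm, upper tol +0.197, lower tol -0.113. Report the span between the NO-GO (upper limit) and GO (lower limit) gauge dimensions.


GO = nominal - lower_tol (smallest hole = maximum material condition)
GO = 47.5 - 0.113 = 47.387
NO-GO = nominal + upper_tol (largest hole = least material condition)
NO-GO = 47.5 + 0.197 = 47.697
spread = NO-GO - GO = 47.697 - 47.387 = 0.3100

0.3100


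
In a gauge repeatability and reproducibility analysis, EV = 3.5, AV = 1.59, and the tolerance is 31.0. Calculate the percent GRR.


GRR = sqrt(EV^2 + AV^2) = sqrt(3.5^2 + 1.59^2) = 3.8442294
%GRR = GRR / tol * 100 = 3.8442294 / 31.0 * 100
%GRR = 12.4007

12.4007


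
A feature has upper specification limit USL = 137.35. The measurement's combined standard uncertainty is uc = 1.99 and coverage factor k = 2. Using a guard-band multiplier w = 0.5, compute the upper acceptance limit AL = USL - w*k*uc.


U = k * uc = 2 * 1.99 = 3.98
guard band g = w * U = 0.5 * 3.98 = 1.99
AL = USL - g = 137.35 - 1.99
AL = 135.3600

135.3600


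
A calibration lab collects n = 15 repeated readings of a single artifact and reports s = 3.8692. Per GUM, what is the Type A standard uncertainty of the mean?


u_A = s / sqrt(n)
u_A = 3.8692 / sqrt(15)
u_A = 3.8692 / 3.8729833
u_A = 0.9990

0.9990


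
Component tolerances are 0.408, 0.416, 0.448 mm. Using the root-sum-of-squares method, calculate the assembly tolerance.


RSS = sqrt(0.408^2 + 0.416^2 + 0.448^2)
= sqrt(0.540224)
= 0.7350

0.7350


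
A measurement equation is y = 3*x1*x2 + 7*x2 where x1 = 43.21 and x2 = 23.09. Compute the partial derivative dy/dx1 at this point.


y = 3*x1*x2 + 7*x2
dy/dx1 = 3*x2
Evaluate at x2 = 23.09: c1 = 3 * 23.09
c1 = 69.2700

69.2700


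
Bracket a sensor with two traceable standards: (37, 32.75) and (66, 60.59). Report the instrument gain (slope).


slope = (y2 - y1) / (x2 - x1)
= (60.59 - 32.75) / (66 - 37)
= 27.8400 / 29
= 0.9600

0.9600


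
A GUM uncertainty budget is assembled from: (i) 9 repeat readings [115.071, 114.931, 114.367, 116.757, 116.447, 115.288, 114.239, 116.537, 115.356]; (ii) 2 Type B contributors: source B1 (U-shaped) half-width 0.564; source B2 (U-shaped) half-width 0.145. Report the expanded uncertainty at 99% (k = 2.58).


mean = (115.071 + 114.931 + 114.367 + 116.757 + 116.447 + 115.288 + 114.239 + 116.537 + 115.356) / 9 = 115.4436667
s = sqrt(sum((x - mean)^2)/(n-1)) = 0.93347188
u_A = s / sqrt(n) = 0.93347188 / sqrt(9) = 0.31115729
u_B1 = 0.564 / sqrt(2) = 0.39880822
u_B2 = 0.145 / sqrt(2) = 0.10253048
uc = sqrt(0.31115729^2 + 0.39880822^2 + 0.10253048^2) = 0.51611952
U = k * uc = 2.58 * 0.51611952
U = 1.3316

1.3316


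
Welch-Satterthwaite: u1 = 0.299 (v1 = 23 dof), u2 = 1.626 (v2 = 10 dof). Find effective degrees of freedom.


uc = sqrt(u1^2 + u2^2) = sqrt(0.299^2 + 1.626^2) = 1.6532625
v_eff = uc^4 / (u1^4/v1 + u2^4/v2)
= 1.6532625^4 / (0.299^4/23 + 1.626^4/10)
= 7.4708026 / 0.69935553
v_eff = 10.6824

10.6824


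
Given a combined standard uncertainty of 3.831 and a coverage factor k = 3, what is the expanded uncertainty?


U = k * uc
U = 3 * 3.831
U = 11.4930

11.4930


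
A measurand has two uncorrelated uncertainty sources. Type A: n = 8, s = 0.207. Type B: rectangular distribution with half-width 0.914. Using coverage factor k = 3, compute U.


u_A = s / sqrt(n) = 0.207 / sqrt(8) = 0.073185552
u_B = half_width / sqrt(3) = 0.914 / sqrt(3) = 0.52769815
uc = sqrt(u_A^2 + u_B^2) = sqrt(0.073185552^2 + 0.52769815^2) = 0.53274897
U = k * uc = 3 * 0.53274897
U = 1.5982

1.5982


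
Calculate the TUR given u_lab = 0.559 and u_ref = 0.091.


TUR = u_lab / u_ref
= 0.559 / 0.091
= 6.1429

6.1429


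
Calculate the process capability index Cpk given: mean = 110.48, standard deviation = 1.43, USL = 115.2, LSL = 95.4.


Cpu = (USL - mean) / (3*sigma) = (115.2 - 110.48) / (3*1.43) = 1.1002
Cpl = (mean - LSL) / (3*sigma) = (110.48 - 95.4) / (3*1.43) = 3.5152
Cpk = min(Cpu, Cpl) = 1.1002

1.1002


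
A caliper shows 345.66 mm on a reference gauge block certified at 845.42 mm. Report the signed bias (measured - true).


Systematic error = measured - true
= 345.66 - 845.42
= -499.7600

-499.7600


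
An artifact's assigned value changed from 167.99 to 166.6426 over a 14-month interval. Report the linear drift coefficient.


rate = (v2 - v1) / months
= (166.6426 - 167.99) / 14
= -1.3474 / 14
= -0.0962

-0.0962


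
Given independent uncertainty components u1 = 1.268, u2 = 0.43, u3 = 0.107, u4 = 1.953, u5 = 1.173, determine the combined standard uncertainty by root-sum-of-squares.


uc = sqrt(1.268^2 + 0.43^2 + 0.107^2 + 1.953^2 + 1.173^2)
uc = sqrt(6.994311)
uc = 2.6447

2.6447


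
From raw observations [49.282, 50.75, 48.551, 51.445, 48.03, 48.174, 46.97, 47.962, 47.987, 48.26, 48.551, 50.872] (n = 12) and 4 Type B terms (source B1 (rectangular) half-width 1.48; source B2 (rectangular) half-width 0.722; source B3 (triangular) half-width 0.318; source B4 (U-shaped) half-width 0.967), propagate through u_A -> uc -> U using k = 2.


mean = (49.282 + 50.75 + 48.551 + 51.445 + 48.03 + 48.174 + 46.97 + 47.962 + 47.987 + 48.26 + 48.551 + 50.872) / 12 = 48.90283333
s = sqrt(sum((x - mean)^2)/(n-1)) = 1.3918473
u_A = s / sqrt(n) = 1.3918473 / sqrt(12) = 0.40179171
u_B1 = 1.48 / sqrt(3) = 0.8544784
u_B2 = 0.722 / sqrt(3) = 0.41684689
u_B3 = 0.318 / sqrt(6) = 0.12982296
u_B4 = 0.967 / sqrt(2) = 0.68377226
uc = sqrt(0.40179171^2 + 0.8544784^2 + 0.41684689^2 + 0.12982296^2 + 0.68377226^2) = 1.2448814
U = k * uc = 2 * 1.2448814
U = 2.4898

2.4898


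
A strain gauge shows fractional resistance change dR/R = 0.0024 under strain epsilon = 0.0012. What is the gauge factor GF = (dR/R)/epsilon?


GF = (dR/R) / epsilon
= 0.0024 / 0.0012
= 2.0000

2.0000


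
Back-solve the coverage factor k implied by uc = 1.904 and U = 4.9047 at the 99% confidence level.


k = U / uc
k = 4.9047 / 1.904
k = 2.576

2.576


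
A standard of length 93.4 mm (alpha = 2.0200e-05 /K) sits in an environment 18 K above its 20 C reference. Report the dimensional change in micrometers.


dL = L * alpha * dT
= 93.4 * 2.0200e-05 * 18
= 0.0339602 mm
dL_um = 0.0339602 * 1000 = 33.9602 um

33.9602


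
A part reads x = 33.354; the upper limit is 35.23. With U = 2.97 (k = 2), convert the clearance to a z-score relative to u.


u = U / k = 2.97 / 2 = 1.485
margin = |USL - x| = |35.23 - 33.354| = 1.876
z = margin / u = 1.876 / 1.485
z = 1.2633

1.2633


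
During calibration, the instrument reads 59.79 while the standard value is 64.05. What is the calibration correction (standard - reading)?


Correction = standard - reading
= 64.05 - 59.79
= 4.2600

4.2600


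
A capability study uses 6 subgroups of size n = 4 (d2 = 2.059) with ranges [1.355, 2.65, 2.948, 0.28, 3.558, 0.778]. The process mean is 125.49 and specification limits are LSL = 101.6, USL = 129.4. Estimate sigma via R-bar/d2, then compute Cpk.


R_bar = (1.355 + 2.65 + 2.948 + 0.28 + 3.558 + 0.778) / 6 = 1.9281667
sigma = R_bar / d2 = 1.9281667 / 2.059 = 0.93645784
Cp = (USL - LSL)/(6*sigma) = (129.4 - 101.6)/(6*0.93645784) = 4.9477
Cpu = (129.4 - 125.49)/(3*0.93645784) = 1.3918
Cpl = (125.49 - 101.6)/(3*0.93645784) = 8.5037
Cpk = min(Cpu, Cpl) = 1.3918

1.3918


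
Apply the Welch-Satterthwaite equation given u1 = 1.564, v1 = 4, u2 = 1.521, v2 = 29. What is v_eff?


uc = sqrt(u1^2 + u2^2) = sqrt(1.564^2 + 1.521^2) = 2.1816363
v_eff = uc^4 / (u1^4/v1 + u2^4/v2)
= 2.1816363^4 / (1.564^4/4 + 1.521^4/29)
= 22.653192 / 1.6803985
v_eff = 13.4808

13.4808


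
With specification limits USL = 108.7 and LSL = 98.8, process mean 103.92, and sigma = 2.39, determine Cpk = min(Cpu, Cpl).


Cpu = (USL - mean) / (3*sigma) = (108.7 - 103.92) / (3*2.39) = 0.6667
Cpl = (mean - LSL) / (3*sigma) = (103.92 - 98.8) / (3*2.39) = 0.7141
Cpk = min(Cpu, Cpl) = 0.6667

0.6667


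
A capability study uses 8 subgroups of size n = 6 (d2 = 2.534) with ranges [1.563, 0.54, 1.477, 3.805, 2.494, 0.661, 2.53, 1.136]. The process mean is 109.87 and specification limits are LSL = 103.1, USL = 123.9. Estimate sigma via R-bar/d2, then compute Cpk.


R_bar = (1.563 + 0.54 + 1.477 + 3.805 + 2.494 + 0.661 + 2.53 + 1.136) / 8 = 1.77575
sigma = R_bar / d2 = 1.77575 / 2.534 = 0.70076953
Cp = (USL - LSL)/(6*sigma) = (123.9 - 103.1)/(6*0.70076953) = 4.9469
Cpu = (123.9 - 109.87)/(3*0.70076953) = 6.6736
Cpl = (109.87 - 103.1)/(3*0.70076953) = 3.2203
Cpk = min(Cpu, Cpl) = 3.2203

3.2203


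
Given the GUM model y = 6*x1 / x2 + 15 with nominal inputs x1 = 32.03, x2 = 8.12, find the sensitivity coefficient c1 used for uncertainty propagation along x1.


y = 6*x1 / x2 + 15
dy/dx1 = 6/x2
Evaluate at x2 = 8.12: c1 = 6 / 8.12
c1 = 0.7389

0.7389


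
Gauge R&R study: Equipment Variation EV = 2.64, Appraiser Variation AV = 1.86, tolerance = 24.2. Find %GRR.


GRR = sqrt(EV^2 + AV^2) = sqrt(2.64^2 + 1.86^2) = 3.2294272
%GRR = GRR / tol * 100 = 3.2294272 / 24.2 * 100
%GRR = 13.3447

13.3447


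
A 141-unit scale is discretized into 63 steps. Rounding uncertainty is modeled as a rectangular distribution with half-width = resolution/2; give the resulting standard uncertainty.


resolution = range / divisions
resolution = 141 / 63 = 2.2380952
u_res = resolution / (2*sqrt(3))
u_res = 2.2380952 / 3.4641016
u_res = 0.6461

0.6461


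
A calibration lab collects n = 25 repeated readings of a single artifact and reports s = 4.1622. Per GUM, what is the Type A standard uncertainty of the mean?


u_A = s / sqrt(n)
u_A = 4.1622 / sqrt(25)
u_A = 4.1622 / 5
u_A = 0.8324

0.8324


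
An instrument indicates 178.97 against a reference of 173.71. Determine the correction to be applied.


Correction = standard - reading
= 173.71 - 178.97
= -5.2600

-5.2600


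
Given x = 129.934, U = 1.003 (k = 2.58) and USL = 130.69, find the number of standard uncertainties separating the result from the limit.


u = U / k = 1.003 / 2.58 = 0.38875969
margin = |USL - x| = |130.69 - 129.934| = 0.756
z = margin / u = 0.756 / 0.38875969
z = 1.9446

1.9446


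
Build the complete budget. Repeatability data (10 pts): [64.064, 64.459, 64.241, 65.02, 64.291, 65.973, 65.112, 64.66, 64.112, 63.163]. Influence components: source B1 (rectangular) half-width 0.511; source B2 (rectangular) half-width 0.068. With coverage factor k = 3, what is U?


mean = (64.064 + 64.459 + 64.241 + 65.02 + 64.291 + 65.973 + 65.112 + 64.66 + 64.112 + 63.163) / 10 = 64.5095
s = sqrt(sum((x - mean)^2)/(n-1)) = 0.75129684
u_A = s / sqrt(n) = 0.75129684 / sqrt(10) = 0.23758092
u_B1 = 0.511 / sqrt(3) = 0.29502599
u_B2 = 0.068 / sqrt(3) = 0.039259818
uc = sqrt(0.23758092^2 + 0.29502599^2 + 0.039259818^2) = 0.38082327
U = k * uc = 3 * 0.38082327
U = 1.1425

1.1425


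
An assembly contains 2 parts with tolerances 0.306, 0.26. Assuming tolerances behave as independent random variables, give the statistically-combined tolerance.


RSS = sqrt(0.306^2 + 0.26^2)
= sqrt(0.161236)
= 0.4015

0.4015


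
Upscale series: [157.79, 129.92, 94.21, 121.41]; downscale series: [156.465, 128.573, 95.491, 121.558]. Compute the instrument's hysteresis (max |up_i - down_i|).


|157.79 - 156.465| = 1.3250
|129.92 - 128.573| = 1.3470
|94.21 - 95.491| = 1.2810
|121.41 - 121.558| = 0.1480
hysteresis = max(diffs) = 1.3470

1.3470


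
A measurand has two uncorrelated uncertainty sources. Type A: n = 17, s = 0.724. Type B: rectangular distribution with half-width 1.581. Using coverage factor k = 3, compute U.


u_A = s / sqrt(n) = 0.724 / sqrt(17) = 0.17559579
u_B = half_width / sqrt(3) = 1.581 / sqrt(3) = 0.91279078
uc = sqrt(u_A^2 + u_B^2) = sqrt(0.17559579^2 + 0.91279078^2) = 0.92952724
U = k * uc = 3 * 0.92952724
U = 2.7886

2.7886


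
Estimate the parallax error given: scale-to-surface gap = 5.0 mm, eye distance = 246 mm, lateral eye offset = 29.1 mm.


error = h * offset / d
= 5.0 * 29.1 / 246
= 0.5915

0.5915


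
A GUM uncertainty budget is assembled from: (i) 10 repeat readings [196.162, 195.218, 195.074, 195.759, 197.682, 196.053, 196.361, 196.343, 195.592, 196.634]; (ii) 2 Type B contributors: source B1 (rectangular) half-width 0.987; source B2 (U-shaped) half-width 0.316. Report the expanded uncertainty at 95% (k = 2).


mean = (196.162 + 195.218 + 195.074 + 195.759 + 197.682 + 196.053 + 196.361 + 196.343 + 195.592 + 196.634) / 10 = 196.0878
s = sqrt(sum((x - mean)^2)/(n-1)) = 0.754583
u_A = s / sqrt(n) = 0.754583 / sqrt(10) = 0.2386201
u_B1 = 0.987 / sqrt(3) = 0.56984472
u_B2 = 0.316 / sqrt(2) = 0.22344574
uc = sqrt(0.2386201^2 + 0.56984472^2 + 0.22344574^2) = 0.65695552
U = k * uc = 2 * 0.65695552
U = 1.3139

1.3139


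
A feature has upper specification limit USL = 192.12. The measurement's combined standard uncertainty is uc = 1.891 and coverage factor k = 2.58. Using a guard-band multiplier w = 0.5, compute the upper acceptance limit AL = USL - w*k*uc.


U = k * uc = 2.58 * 1.891 = 4.87878
guard band g = w * U = 0.5 * 4.87878 = 2.43939
AL = USL - g = 192.12 - 2.43939
AL = 189.6806

189.6806


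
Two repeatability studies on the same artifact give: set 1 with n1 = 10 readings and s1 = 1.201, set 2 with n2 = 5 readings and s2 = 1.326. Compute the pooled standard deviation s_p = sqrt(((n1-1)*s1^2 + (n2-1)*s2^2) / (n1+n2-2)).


s_p = sqrt(((n1-1)*s1^2 + (n2-1)*s2^2) / (n1+n2-2))
numerator = (10-1)*1.201^2 + (5-1)*1.326^2 = 12.981609 + 7.033104 = 20.014713
denominator = 10 + 5 - 2 = 13
s_p^2 = 20.014713 / 13 = 1.5395933
s_p = sqrt(1.5395933) = 1.2408

1.2408


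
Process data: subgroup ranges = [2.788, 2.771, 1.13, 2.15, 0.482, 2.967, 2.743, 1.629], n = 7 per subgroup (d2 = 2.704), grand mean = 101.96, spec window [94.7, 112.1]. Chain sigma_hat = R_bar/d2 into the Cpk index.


R_bar = (2.788 + 2.771 + 1.13 + 2.15 + 0.482 + 2.967 + 2.743 + 1.629) / 8 = 2.0825
sigma = R_bar / d2 = 2.0825 / 2.704 = 0.77015533
Cp = (USL - LSL)/(6*sigma) = (112.1 - 94.7)/(6*0.77015533) = 3.7655
Cpu = (112.1 - 101.96)/(3*0.77015533) = 4.3887
Cpl = (101.96 - 94.7)/(3*0.77015533) = 3.1422
Cpk = min(Cpu, Cpl) = 3.1422

3.1422


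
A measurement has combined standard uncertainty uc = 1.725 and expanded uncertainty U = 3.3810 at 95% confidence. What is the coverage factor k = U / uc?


k = U / uc
k = 3.3810 / 1.725
k = 1.96

1.96


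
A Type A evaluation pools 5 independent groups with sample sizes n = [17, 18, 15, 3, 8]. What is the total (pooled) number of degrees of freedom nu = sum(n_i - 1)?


nu = sum_i (n_i - 1)
nu = ((17 - 1) + (18 - 1) + (15 - 1) + (3 - 1) + (8 - 1))
nu = 16 + 17 + 14 + 2 + 7
nu = 56

56


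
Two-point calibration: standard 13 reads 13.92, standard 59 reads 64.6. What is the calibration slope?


slope = (y2 - y1) / (x2 - x1)
= (64.6 - 13.92) / (59 - 13)
= 50.6800 / 46
= 1.1017

1.1017


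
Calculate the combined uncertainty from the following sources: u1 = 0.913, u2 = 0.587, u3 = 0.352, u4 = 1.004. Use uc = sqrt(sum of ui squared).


uc = sqrt(0.913^2 + 0.587^2 + 0.352^2 + 1.004^2)
uc = sqrt(2.310058)
uc = 1.5199

1.5199


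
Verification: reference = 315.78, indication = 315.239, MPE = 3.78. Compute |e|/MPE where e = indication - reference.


e = indication - reference = 315.239 - 315.78 = -0.5410
|e| = 0.5410
ratio = |e| / MPE = 0.5410 / 3.78
ratio = 0.1431

0.1431


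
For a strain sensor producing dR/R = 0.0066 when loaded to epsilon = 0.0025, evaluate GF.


GF = (dR/R) / epsilon
= 0.0066 / 0.0025
= 2.6400

2.6400


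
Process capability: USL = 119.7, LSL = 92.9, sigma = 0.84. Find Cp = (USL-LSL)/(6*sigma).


Cp = (USL - LSL) / (6 * sigma)
= (119.7 - 92.9) / (6 * 0.84)
= 26.8000 / 5.0400
= 5.3175

5.3175


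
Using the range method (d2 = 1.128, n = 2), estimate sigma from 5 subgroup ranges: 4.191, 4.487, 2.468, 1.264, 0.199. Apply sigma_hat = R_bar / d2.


R_bar = (4.191 + 4.487 + 2.468 + 1.264 + 0.199) / 5
R_bar = 12.609 / 5 = 2.5218
sigma_hat = R_bar / d2 = 2.5218 / 1.128 = 2.2356

2.2356


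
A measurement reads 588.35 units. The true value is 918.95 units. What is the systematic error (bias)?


Systematic error = measured - true
= 588.35 - 918.95
= -330.6000

-330.6000


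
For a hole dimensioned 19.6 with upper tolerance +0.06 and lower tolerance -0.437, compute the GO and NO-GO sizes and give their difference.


GO = nominal - lower_tol (smallest hole = maximum material condition)
GO = 19.6 - 0.437 = 19.163
NO-GO = nominal + upper_tol (largest hole = least material condition)
NO-GO = 19.6 + 0.06 = 19.66
spread = NO-GO - GO = 19.66 - 19.163 = 0.4970

0.4970


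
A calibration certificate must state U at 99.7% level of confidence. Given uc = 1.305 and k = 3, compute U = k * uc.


U = k * uc
U = 3 * 1.305
U = 3.9150

3.9150


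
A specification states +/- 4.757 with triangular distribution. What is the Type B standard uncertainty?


u_B = half_width / sqrt(6)
u_B = 4.757 / 2.4494897
u_B = 1.9420

1.9420


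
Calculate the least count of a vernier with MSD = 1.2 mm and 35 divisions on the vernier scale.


LC = MSD / n_div
= 1.2 / 35
= 0.0343

0.0343


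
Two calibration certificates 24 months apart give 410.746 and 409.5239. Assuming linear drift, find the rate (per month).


rate = (v2 - v1) / months
= (409.5239 - 410.746) / 24
= -1.2221 / 24
= -0.0509

-0.0509


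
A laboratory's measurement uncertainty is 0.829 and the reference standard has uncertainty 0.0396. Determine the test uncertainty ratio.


TUR = u_lab / u_ref
= 0.829 / 0.0396
= 20.9343

20.9343


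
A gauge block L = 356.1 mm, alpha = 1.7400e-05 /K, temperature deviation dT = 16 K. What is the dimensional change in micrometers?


dL = L * alpha * dT
= 356.1 * 1.7400e-05 * 16
= 0.0991382 mm
dL_um = 0.0991382 * 1000 = 99.1382 um

99.1382


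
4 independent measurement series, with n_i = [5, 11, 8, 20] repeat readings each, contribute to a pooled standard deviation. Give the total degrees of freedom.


nu = sum_i (n_i - 1)
nu = ((5 - 1) + (11 - 1) + (8 - 1) + (20 - 1))
nu = 4 + 10 + 7 + 19
nu = 40

40


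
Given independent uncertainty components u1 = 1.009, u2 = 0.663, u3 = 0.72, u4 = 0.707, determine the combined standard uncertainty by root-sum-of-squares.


uc = sqrt(1.009^2 + 0.663^2 + 0.72^2 + 0.707^2)
uc = sqrt(2.475899)
uc = 1.5735

1.5735


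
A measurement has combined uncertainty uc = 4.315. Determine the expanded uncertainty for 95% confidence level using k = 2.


U = k * uc
U = 2 * 4.315
U = 8.6300

8.6300


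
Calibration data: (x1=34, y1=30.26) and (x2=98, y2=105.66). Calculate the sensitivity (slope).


slope = (y2 - y1) / (x2 - x1)
= (105.66 - 30.26) / (98 - 34)
= 75.4000 / 64
= 1.1781

1.1781


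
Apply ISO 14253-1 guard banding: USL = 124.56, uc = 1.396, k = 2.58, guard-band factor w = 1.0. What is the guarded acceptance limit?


U = k * uc = 2.58 * 1.396 = 3.60168
guard band g = w * U = 1.0 * 3.60168 = 3.60168
AL = USL - g = 124.56 - 3.60168
AL = 120.9583

120.9583


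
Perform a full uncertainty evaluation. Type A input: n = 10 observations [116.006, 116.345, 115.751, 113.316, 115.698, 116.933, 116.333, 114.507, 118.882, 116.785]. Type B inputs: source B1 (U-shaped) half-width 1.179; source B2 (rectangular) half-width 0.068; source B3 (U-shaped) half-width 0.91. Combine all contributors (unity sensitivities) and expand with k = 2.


mean = (116.006 + 116.345 + 115.751 + 113.316 + 115.698 + 116.933 + 116.333 + 114.507 + 118.882 + 116.785) / 10 = 116.0556
s = sqrt(sum((x - mean)^2)/(n-1)) = 1.474893
u_A = s / sqrt(n) = 1.474893 / sqrt(10) = 0.46640212
u_B1 = 1.179 / sqrt(2) = 0.8336789
u_B2 = 0.068 / sqrt(3) = 0.039259818
u_B3 = 0.91 / sqrt(2) = 0.64346717
uc = sqrt(0.46640212^2 + 0.8336789^2 + 0.039259818^2 + 0.64346717^2) = 1.1524508
U = k * uc = 2 * 1.1524508
U = 2.3049

2.3049
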